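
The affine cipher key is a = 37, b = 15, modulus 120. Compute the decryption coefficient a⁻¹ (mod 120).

Extended Euclidean algorithm:
120 = 3*37 + 9
37 = 4*9 + 1
9 = 9*1 + 0
gcd = 1, so the inverse exists. Back-substitute:
1 = 37 − 4·9
1 = −4·120 + 13·37
So 37·13 ≡ 1 (mod 120).

13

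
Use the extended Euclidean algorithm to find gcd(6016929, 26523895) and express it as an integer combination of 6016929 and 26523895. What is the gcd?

Apply Euclid's algorithm to 26523895 and 6016929:
26523895 = 4×6016929 + 2456179
6016929 = 2×2456179 + 1104571
2456179 = 2×1104571 + 247037
1104571 = 4×247037 + 116423
247037 = 2×116423 + 14191
116423 = 8×14191 + 2895
14191 = 4×2895 + 2611
2895 = 1×2611 + 284
2611 = 9×284 + 55
284 = 5×55 + 9
55 = 6×9 + 1
9 = 9×1 + 0
gcd(6016929, 26523895) = 1.
Express as a combination:
1 = 55 − 6·9
1 = −6·284 + 31·55
1 = 31·2611 − 285·284
1 = −285·2895 + 316·2611
1 = 316·14191 − 1549·2895
1 = −1549·116423 + 12708·14191
1 = 12708·247037 − 26965·116423
1 = −26965·1104571 + 120568·247037
1 = 120568·2456179 − 268101·1104571
1 = −268101·6016929 + 656770·2456179
1 = 656770·26523895 − 2895181·6016929
So 1 = (656770)·26523895 + (-2895181)·6016929.

1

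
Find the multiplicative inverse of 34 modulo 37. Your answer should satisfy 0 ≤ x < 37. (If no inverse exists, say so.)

12

Apply the Euclidean algorithm to 37 and 34:
37 = 1·34 + 3
34 = 11·3 + 1
3 = 3·1 + 0
The gcd is 1. Working backward:
1 = 34 − 11·3
1 = −11·37 + 12·34
So 34·12 ≡ 1 (mod 37).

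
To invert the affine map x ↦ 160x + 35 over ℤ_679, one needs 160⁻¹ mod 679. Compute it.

174

Run Euclid on (679, 160):
679 = 4×160 + 39
160 = 4×39 + 4
39 = 9×4 + 3
4 = 1×3 + 1
3 = 3×1 + 0
The gcd is 1. Working backward:
1 = 4 − 3
1 = −39 + 10·4
1 = 10·160 − 41·39
1 = −41·679 + 174·160
So 160·174 ≡ 1 (mod 679).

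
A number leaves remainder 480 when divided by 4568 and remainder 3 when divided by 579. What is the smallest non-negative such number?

1398288

Write x = 480 + 4568·k. Then 4568·k ≡ 3 − 480 ≡ 102 (mod 579).
Need 4568⁻¹ mod 579. Extended Euclid on (579, 515):
579 = 1·515 + 64
515 = 8·64 + 3
64 = 21·3 + 1
3 = 3·1 + 0
Back-substitute:
1 = 64 − 21·3
1 = −21·515 + 169·64
1 = 169·579 − 190·515
4568⁻¹ ≡ 389 (mod 579), so k ≡ 389·102 ≡ 306 (mod 579).
x = 480 + 4568·306 = 1398288.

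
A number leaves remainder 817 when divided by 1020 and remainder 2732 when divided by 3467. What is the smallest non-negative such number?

Write x = 817 + 1020·k. Then 1020·k ≡ 2732 − 817 ≡ 1915 (mod 3467).
Need 1020⁻¹ mod 3467. Extended Euclid on (3467, 1020):
3467 = 3×1020 + 407
1020 = 2×407 + 206
407 = 1×206 + 201
206 = 1×201 + 5
201 = 40×5 + 1
5 = 5×1 + 0
Back-substitute:
1 = 201 − 40·5
1 = −40·206 + 41·201
1 = 41·407 − 81·206
1 = −81·1020 + 203·407
1 = 203·3467 − 690·1020
1020⁻¹ ≡ 2777 (mod 3467), so k ≡ 2777·1915 ≡ 3044 (mod 3467).
x = 817 + 1020·3044 = 3105697.

3105697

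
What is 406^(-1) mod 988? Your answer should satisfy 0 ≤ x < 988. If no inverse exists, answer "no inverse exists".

Compute gcd(406, 988):
988 = 2*406 + 176
406 = 2*176 + 54
176 = 3*54 + 14
54 = 3*14 + 12
14 = 1*12 + 2
12 = 6*2 + 0
gcd(406, 988) = 2 ≠ 1, so 406 has no multiplicative inverse modulo 988.

no inverse exists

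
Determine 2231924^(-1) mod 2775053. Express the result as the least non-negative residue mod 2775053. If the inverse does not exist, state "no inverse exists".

Run Euclid on (2775053, 2231924):
2775053 = 1·2231924 + 543129
2231924 = 4·543129 + 59408
543129 = 9·59408 + 8457
59408 = 7·8457 + 209
8457 = 40·209 + 97
209 = 2·97 + 15
97 = 6·15 + 7
15 = 2·7 + 1
7 = 7·1 + 0
gcd = 1, so the inverse exists. Back-substitute:
1 = 15 − 2·7
1 = −2·97 + 13·15
1 = 13·209 − 28·97
1 = −28·8457 + 1133·209
1 = 1133·59408 − 7959·8457
1 = −7959·543129 + 72764·59408
1 = 72764·2231924 − 299015·543129
1 = −299015·2775053 + 371779·2231924
So 2231924·371779 ≡ 1 (mod 2775053).

371779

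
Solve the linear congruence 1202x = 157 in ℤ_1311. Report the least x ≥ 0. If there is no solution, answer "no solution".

First find gcd(1202, 1311):
1311 = 1·1202 + 109
1202 = 11·109 + 3
109 = 36·3 + 1
3 = 3·1 + 0
gcd = 1, so a unique solution mod 1311 exists.
Back-substitute for the Bézout coefficients:
1 = 109 − 36·3
1 = −36·1202 + 397·109
1 = 397·1311 − 433·1202
So 1202·(-433) ≡ 1 (mod 1311), giving 1202⁻¹ ≡ 878.
x ≡ 1202⁻¹·157 ≡ 878·157 ≡ 191 (mod 1311).

191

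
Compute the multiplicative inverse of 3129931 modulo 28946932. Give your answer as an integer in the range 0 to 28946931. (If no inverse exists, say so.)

no inverse exists

Compute gcd(3129931, 28946932):
28946932 = 9·3129931 + 777553
3129931 = 4·777553 + 19719
777553 = 39·19719 + 8512
19719 = 2·8512 + 2695
8512 = 3·2695 + 427
2695 = 6·427 + 133
427 = 3·133 + 28
133 = 4·28 + 21
28 = 1·21 + 7
21 = 3·7 + 0
Since gcd = 7 > 1, 3129931 is not a unit mod 28946932.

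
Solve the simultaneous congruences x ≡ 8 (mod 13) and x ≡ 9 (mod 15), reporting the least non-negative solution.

Write x = 8 + 13·k. Then 13·k ≡ 9 − 8 ≡ 1 (mod 15).
Need 13⁻¹ mod 15. Extended Euclid on (15, 13):
15 = 1·13 + 2
13 = 6·2 + 1
2 = 2·1 + 0
Back-substitute:
1 = 13 − 6·2
1 = −6·15 + 7·13
13⁻¹ ≡ 7 (mod 15), so k ≡ 7·1 ≡ 7 (mod 15).
x = 8 + 13·7 = 99.

99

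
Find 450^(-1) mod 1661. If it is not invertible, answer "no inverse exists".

956

Apply the Euclidean algorithm to 1661 and 450:
1661 = 3×450 + 311
450 = 1×311 + 139
311 = 2×139 + 33
139 = 4×33 + 7
33 = 4×7 + 5
7 = 1×5 + 2
5 = 2×2 + 1
2 = 2×1 + 0
Since gcd(450, 1661) = 1, back-substitute to write 1 as a combination:
1 = 5 − 2·2
1 = −2·7 + 3·5
1 = 3·33 − 14·7
1 = −14·139 + 59·33
1 = 59·311 − 132·139
1 = −132·450 + 191·311
1 = 191·1661 − 705·450
Hence 450⁻¹ ≡ -705 ≡ 956 (mod 1661).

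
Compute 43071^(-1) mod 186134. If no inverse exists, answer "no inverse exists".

142201

gcd(186134, 43071) by repeated division:
186134 = 4·43071 + 13850
43071 = 3·13850 + 1521
13850 = 9·1521 + 161
1521 = 9·161 + 72
161 = 2·72 + 17
72 = 4·17 + 4
17 = 4·4 + 1
4 = 4·1 + 0
gcd = 1, so the inverse exists. Back-substitute:
1 = 17 − 4·4
1 = −4·72 + 17·17
1 = 17·161 − 38·72
1 = −38·1521 + 359·161
1 = 359·13850 − 3269·1521
1 = −3269·43071 + 10166·13850
1 = 10166·186134 − 43933·43071
So 43071·(-43933) ≡ 1 (mod 186134), and -43933 ≡ 142201 (mod 186134).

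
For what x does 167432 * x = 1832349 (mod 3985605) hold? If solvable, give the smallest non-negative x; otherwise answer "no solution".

First find gcd(167432, 3985605):
3985605 = 23*167432 + 134669
167432 = 1*134669 + 32763
134669 = 4*32763 + 3617
32763 = 9*3617 + 210
3617 = 17*210 + 47
210 = 4*47 + 22
47 = 2*22 + 3
22 = 7*3 + 1
3 = 3*1 + 0
gcd = 1, so a unique solution mod 3985605 exists.
Back-substitute for the Bézout coefficients:
1 = 22 − 7·3
1 = −7·47 + 15·22
1 = 15·210 − 67·47
1 = −67·3617 + 1154·210
1 = 1154·32763 − 10453·3617
1 = −10453·134669 + 42966·32763
1 = 42966·167432 − 53419·134669
1 = −53419·3985605 + 1271603·167432
So 167432·(1271603) ≡ 1 (mod 3985605), giving 167432⁻¹ ≡ 1271603.
x ≡ 167432⁻¹·1832349 ≡ 1271603·1832349 ≡ 3917607 (mod 3985605).

3917607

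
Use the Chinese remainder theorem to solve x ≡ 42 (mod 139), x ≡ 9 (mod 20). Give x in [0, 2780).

Write x = 42 + 139·k. Then 139·k ≡ 9 − 42 ≡ 7 (mod 20).
Need 139⁻¹ mod 20. Extended Euclid on (20, 19):
20 = 1·19 + 1
19 = 19·1 + 0
Back-substitute:
1 = 20 − 19
139⁻¹ ≡ 19 (mod 20), so k ≡ 19·7 ≡ 13 (mod 20).
x = 42 + 139·13 = 1849.

1849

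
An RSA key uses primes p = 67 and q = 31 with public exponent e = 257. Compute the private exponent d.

φ(n) = (p−1)(q−1) = 66·30 = 1980.
Need d with 257·d ≡ 1 (mod 1980). Apply the extended Euclidean algorithm:
1980 = 7×257 + 181
257 = 1×181 + 76
181 = 2×76 + 29
76 = 2×29 + 18
29 = 1×18 + 11
18 = 1×11 + 7
11 = 1×7 + 4
7 = 1×4 + 3
4 = 1×3 + 1
3 = 3×1 + 0
Back-substitute:
1 = 4 − 3
1 = −7 + 2·4
1 = 2·11 − 3·7
1 = −3·18 + 5·11
1 = 5·29 − 8·18
1 = −8·76 + 21·29
1 = 21·181 − 50·76
1 = −50·257 + 71·181
1 = 71·1980 − 547·257
So 257·(-547) ≡ 1 (mod 1980), hence d ≡ -547 ≡ 1433 (mod 1980).

1433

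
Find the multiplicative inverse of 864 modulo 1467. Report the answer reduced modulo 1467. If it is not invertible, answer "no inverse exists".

no inverse exists

Compute gcd(864, 1467):
1467 = 1×864 + 603
864 = 1×603 + 261
603 = 2×261 + 81
261 = 3×81 + 18
81 = 4×18 + 9
18 = 2×9 + 0
gcd(864, 1467) = 9 ≠ 1, so 864 has no multiplicative inverse modulo 1467.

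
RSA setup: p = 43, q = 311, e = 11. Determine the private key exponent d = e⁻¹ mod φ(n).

3551

φ(n) = (p−1)(q−1) = 42·310 = 13020.
Need d with 11·d ≡ 1 (mod 13020). Apply the extended Euclidean algorithm:
13020 = 1183×11 + 7
11 = 1×7 + 4
7 = 1×4 + 3
4 = 1×3 + 1
3 = 3×1 + 0
Back-substitute:
1 = 4 − 3
1 = −7 + 2·4
1 = 2·11 − 3·7
1 = −3·13020 + 3551·11
So 11·3551 ≡ 1 (mod 13020), hence d = 3551.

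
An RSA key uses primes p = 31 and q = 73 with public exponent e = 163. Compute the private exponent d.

2107

φ(n) = (p−1)(q−1) = 30·72 = 2160.
Need d with 163·d ≡ 1 (mod 2160). Apply the extended Euclidean algorithm:
2160 = 13·163 + 41
163 = 3·41 + 40
41 = 1·40 + 1
40 = 40·1 + 0
Back-substitute:
1 = 41 − 40
1 = −163 + 4·41
1 = 4·2160 − 53·163
So 163·(-53) ≡ 1 (mod 2160), hence d ≡ -53 ≡ 2107 (mod 2160).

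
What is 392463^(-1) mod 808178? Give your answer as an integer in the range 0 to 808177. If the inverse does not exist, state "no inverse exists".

Run Euclid on (808178, 392463):
808178 = 2×392463 + 23252
392463 = 16×23252 + 20431
23252 = 1×20431 + 2821
20431 = 7×2821 + 684
2821 = 4×684 + 85
684 = 8×85 + 4
85 = 21×4 + 1
4 = 4×1 + 0
gcd = 1, so the inverse exists. Back-substitute:
1 = 85 − 21·4
1 = −21·684 + 169·85
1 = 169·2821 − 697·684
1 = −697·20431 + 5048·2821
1 = 5048·23252 − 5745·20431
1 = −5745·392463 + 96968·23252
1 = 96968·808178 − 199681·392463
So 392463·(-199681) ≡ 1 (mod 808178), and -199681 ≡ 608497 (mod 808178).

608497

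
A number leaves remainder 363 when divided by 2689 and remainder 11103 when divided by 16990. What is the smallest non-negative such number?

Write x = 363 + 2689·k. Then 2689·k ≡ 11103 − 363 ≡ 10740 (mod 16990).
Need 2689⁻¹ mod 16990. Extended Euclid on (16990, 2689):
16990 = 6*2689 + 856
2689 = 3*856 + 121
856 = 7*121 + 9
121 = 13*9 + 4
9 = 2*4 + 1
4 = 4*1 + 0
Back-substitute:
1 = 9 − 2·4
1 = −2·121 + 27·9
1 = 27·856 − 191·121
1 = −191·2689 + 600·856
1 = 600·16990 − 3791·2689
2689⁻¹ ≡ 13199 (mod 16990), so k ≡ 13199·10740 ≡ 9690 (mod 16990).
x = 363 + 2689·9690 = 26056773.

26056773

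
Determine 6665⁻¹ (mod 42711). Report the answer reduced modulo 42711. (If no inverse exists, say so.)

gcd(42711, 6665) by repeated division:
42711 = 6·6665 + 2721
6665 = 2·2721 + 1223
2721 = 2·1223 + 275
1223 = 4·275 + 123
275 = 2·123 + 29
123 = 4·29 + 7
29 = 4·7 + 1
7 = 7·1 + 0
gcd = 1, so the inverse exists. Back-substitute:
1 = 29 − 4·7
1 = −4·123 + 17·29
1 = 17·275 − 38·123
1 = −38·1223 + 169·275
1 = 169·2721 − 376·1223
1 = −376·6665 + 921·2721
1 = 921·42711 − 5902·6665
So 6665·(-5902) ≡ 1 (mod 42711), and -5902 ≡ 36809 (mod 42711).

36809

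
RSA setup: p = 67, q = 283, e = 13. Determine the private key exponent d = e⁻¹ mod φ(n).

φ(n) = (p−1)(q−1) = 66·282 = 18612.
Need d with 13·d ≡ 1 (mod 18612). Apply the extended Euclidean algorithm:
18612 = 1431·13 + 9
13 = 1·9 + 4
9 = 2·4 + 1
4 = 4·1 + 0
Back-substitute:
1 = 9 − 2·4
1 = −2·13 + 3·9
1 = 3·18612 − 4295·13
So 13·(-4295) ≡ 1 (mod 18612), hence d ≡ -4295 ≡ 14317 (mod 18612).

14317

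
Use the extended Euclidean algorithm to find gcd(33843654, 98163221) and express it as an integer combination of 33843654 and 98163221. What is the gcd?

13

Euclidean algorithm:
98163221 = 2×33843654 + 30475913
33843654 = 1×30475913 + 3367741
30475913 = 9×3367741 + 166244
3367741 = 20×166244 + 42861
166244 = 3×42861 + 37661
42861 = 1×37661 + 5200
37661 = 7×5200 + 1261
5200 = 4×1261 + 156
1261 = 8×156 + 13
156 = 12×13 + 0
gcd(33843654, 98163221) = 13.
Express as a combination:
13 = 1261 − 8·156
13 = −8·5200 + 33·1261
13 = 33·37661 − 239·5200
13 = −239·42861 + 272·37661
13 = 272·166244 − 1055·42861
13 = −1055·3367741 + 21372·166244
13 = 21372·30475913 − 193403·3367741
13 = −193403·33843654 + 214775·30475913
13 = 214775·98163221 − 622953·33843654
So 13 = (214775)·98163221 + (-622953)·33843654.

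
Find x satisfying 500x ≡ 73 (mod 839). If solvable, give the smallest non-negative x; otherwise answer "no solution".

324

First find gcd(500, 839):
839 = 1·500 + 339
500 = 1·339 + 161
339 = 2·161 + 17
161 = 9·17 + 8
17 = 2·8 + 1
8 = 8·1 + 0
gcd = 1, so a unique solution mod 839 exists.
Back-substitute for the Bézout coefficients:
1 = 17 − 2·8
1 = −2·161 + 19·17
1 = 19·339 − 40·161
1 = −40·500 + 59·339
1 = 59·839 − 99·500
So 500·(-99) ≡ 1 (mod 839), giving 500⁻¹ ≡ 740.
x ≡ 500⁻¹·73 ≡ 740·73 ≡ 324 (mod 839).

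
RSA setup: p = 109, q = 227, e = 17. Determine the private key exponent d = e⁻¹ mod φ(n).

φ(n) = (p−1)(q−1) = 108·226 = 24408.
Need d with 17·d ≡ 1 (mod 24408). Apply the extended Euclidean algorithm:
24408 = 1435·17 + 13
17 = 1·13 + 4
13 = 3·4 + 1
4 = 4·1 + 0
Back-substitute:
1 = 13 − 3·4
1 = −3·17 + 4·13
1 = 4·24408 − 5743·17
So 17·(-5743) ≡ 1 (mod 24408), hence d ≡ -5743 ≡ 18665 (mod 24408).

18665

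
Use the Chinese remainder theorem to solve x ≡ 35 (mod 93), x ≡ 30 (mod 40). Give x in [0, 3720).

1430

Write x = 35 + 93·k. Then 93·k ≡ 30 − 35 ≡ 35 (mod 40).
Need 93⁻¹ mod 40. Extended Euclid on (40, 13):
40 = 3×13 + 1
13 = 13×1 + 0
Back-substitute:
1 = 40 − 3·13
93⁻¹ ≡ 37 (mod 40), so k ≡ 37·35 ≡ 15 (mod 40).
x = 35 + 93·15 = 1430.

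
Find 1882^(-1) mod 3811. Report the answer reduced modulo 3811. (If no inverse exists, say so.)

Apply the Euclidean algorithm to 3811 and 1882:
3811 = 2·1882 + 47
1882 = 40·47 + 2
47 = 23·2 + 1
2 = 2·1 + 0
gcd = 1, so the inverse exists. Back-substitute:
1 = 47 − 23·2
1 = −23·1882 + 921·47
1 = 921·3811 − 1865·1882
Hence 1882⁻¹ ≡ -1865 ≡ 1946 (mod 3811).

1946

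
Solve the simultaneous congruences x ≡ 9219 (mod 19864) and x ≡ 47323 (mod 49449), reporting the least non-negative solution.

Write x = 9219 + 19864·k. Then 19864·k ≡ 47323 − 9219 ≡ 38104 (mod 49449).
Need 19864⁻¹ mod 49449. Extended Euclid on (49449, 19864):
49449 = 2*19864 + 9721
19864 = 2*9721 + 422
9721 = 23*422 + 15
422 = 28*15 + 2
15 = 7*2 + 1
2 = 2*1 + 0
Back-substitute:
1 = 15 − 7·2
1 = −7·422 + 197·15
1 = 197·9721 − 4538·422
1 = −4538·19864 + 9273·9721
1 = 9273·49449 − 23084·19864
19864⁻¹ ≡ 26365 (mod 49449), so k ≡ 26365·38104 ≡ 6076 (mod 49449).
x = 9219 + 19864·6076 = 120702883.

120702883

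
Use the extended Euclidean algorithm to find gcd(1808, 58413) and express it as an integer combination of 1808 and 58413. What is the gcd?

Apply Euclid's algorithm to 58413 and 1808:
58413 = 32·1808 + 557
1808 = 3·557 + 137
557 = 4·137 + 9
137 = 15·9 + 2
9 = 4·2 + 1
2 = 2·1 + 0
gcd(1808, 58413) = 1.
Back-substituting:
1 = 9 − 4·2
1 = −4·137 + 61·9
1 = 61·557 − 248·137
1 = −248·1808 + 805·557
1 = 805·58413 − 26008·1808
So 1 = (805)·58413 + (-26008)·1808.

1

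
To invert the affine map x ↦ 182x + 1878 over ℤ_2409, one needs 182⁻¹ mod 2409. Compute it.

Apply the Euclidean algorithm to 2409 and 182:
2409 = 13·182 + 43
182 = 4·43 + 10
43 = 4·10 + 3
10 = 3·3 + 1
3 = 3·1 + 0
Since gcd(182, 2409) = 1, back-substitute to write 1 as a combination:
1 = 10 − 3·3
1 = −3·43 + 13·10
1 = 13·182 − 55·43
1 = −55·2409 + 728·182
So 182·728 ≡ 1 (mod 2409).

728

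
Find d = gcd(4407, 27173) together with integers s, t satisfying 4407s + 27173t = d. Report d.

Apply Euclid's algorithm to 27173 and 4407:
27173 = 6·4407 + 731
4407 = 6·731 + 21
731 = 34·21 + 17
21 = 1·17 + 4
17 = 4·4 + 1
4 = 4·1 + 0
gcd(4407, 27173) = 1.
Express as a combination:
1 = 17 − 4·4
1 = −4·21 + 5·17
1 = 5·731 − 174·21
1 = −174·4407 + 1049·731
1 = 1049·27173 − 6468·4407
So 1 = (1049)·27173 + (-6468)·4407.

1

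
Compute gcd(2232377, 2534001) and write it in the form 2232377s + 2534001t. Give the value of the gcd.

1

Euclidean algorithm:
2534001 = 1×2232377 + 301624
2232377 = 7×301624 + 121009
301624 = 2×121009 + 59606
121009 = 2×59606 + 1797
59606 = 33×1797 + 305
1797 = 5×305 + 272
305 = 1×272 + 33
272 = 8×33 + 8
33 = 4×8 + 1
8 = 8×1 + 0
gcd(2232377, 2534001) = 1.
Back-substituting:
1 = 33 − 4·8
1 = −4·272 + 33·33
1 = 33·305 − 37·272
1 = −37·1797 + 218·305
1 = 218·59606 − 7231·1797
1 = −7231·121009 + 14680·59606
1 = 14680·301624 − 36591·121009
1 = −36591·2232377 + 270817·301624
1 = 270817·2534001 − 307408·2232377
So 1 = (270817)·2534001 + (-307408)·2232377.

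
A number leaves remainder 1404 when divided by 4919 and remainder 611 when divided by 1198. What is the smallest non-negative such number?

Write x = 1404 + 4919·k. Then 4919·k ≡ 611 − 1404 ≡ 405 (mod 1198).
Need 4919⁻¹ mod 1198. Extended Euclid on (1198, 127):
1198 = 9*127 + 55
127 = 2*55 + 17
55 = 3*17 + 4
17 = 4*4 + 1
4 = 4*1 + 0
Back-substitute:
1 = 17 − 4·4
1 = −4·55 + 13·17
1 = 13·127 − 30·55
1 = −30·1198 + 283·127
4919⁻¹ ≡ 283 (mod 1198), so k ≡ 283·405 ≡ 805 (mod 1198).
x = 1404 + 4919·805 = 3961199.

3961199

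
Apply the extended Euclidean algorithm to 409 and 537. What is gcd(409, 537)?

Euclidean algorithm:
537 = 1·409 + 128
409 = 3·128 + 25
128 = 5·25 + 3
25 = 8·3 + 1
3 = 3·1 + 0
gcd(409, 537) = 1.
Express as a combination:
1 = 25 − 8·3
1 = −8·128 + 41·25
1 = 41·409 − 131·128
1 = −131·537 + 172·409
So 1 = (-131)·537 + (172)·409.

1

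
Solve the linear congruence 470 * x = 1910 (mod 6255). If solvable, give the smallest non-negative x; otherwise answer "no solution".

First find gcd(470, 6255):
6255 = 13*470 + 145
470 = 3*145 + 35
145 = 4*35 + 5
35 = 7*5 + 0
gcd = 5 and 5 | 1910, so solutions exist. Divide through by 5: 94x ≡ 382 (mod 1251).
Now find 94⁻¹ mod 1251:
1251 = 13×94 + 29
94 = 3×29 + 7
29 = 4×7 + 1
7 = 7×1 + 0
Back-substitute:
1 = 29 − 4·7
1 = −4·94 + 13·29
1 = 13·1251 − 173·94
So 94·(-173) ≡ 1 (mod 1251), i.e. 94⁻¹ ≡ 1078.
Then x ≡ 1078·382 ≡ 217 (mod 1251); the smallest non-negative solution is x = 217.

217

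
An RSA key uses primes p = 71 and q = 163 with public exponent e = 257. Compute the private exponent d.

353

φ(n) = (p−1)(q−1) = 70·162 = 11340.
Need d with 257·d ≡ 1 (mod 11340). Apply the extended Euclidean algorithm:
11340 = 44·257 + 32
257 = 8·32 + 1
32 = 32·1 + 0
Back-substitute:
1 = 257 − 8·32
1 = −8·11340 + 353·257
So 257·353 ≡ 1 (mod 11340), hence d = 353.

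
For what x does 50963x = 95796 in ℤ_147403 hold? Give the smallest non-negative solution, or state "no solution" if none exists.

83776

First find gcd(50963, 147403):
147403 = 2*50963 + 45477
50963 = 1*45477 + 5486
45477 = 8*5486 + 1589
5486 = 3*1589 + 719
1589 = 2*719 + 151
719 = 4*151 + 115
151 = 1*115 + 36
115 = 3*36 + 7
36 = 5*7 + 1
7 = 7*1 + 0
gcd = 1, so a unique solution mod 147403 exists.
Back-substitute for the Bézout coefficients:
1 = 36 − 5·7
1 = −5·115 + 16·36
1 = 16·151 − 21·115
1 = −21·719 + 100·151
1 = 100·1589 − 221·719
1 = −221·5486 + 763·1589
1 = 763·45477 − 6325·5486
1 = −6325·50963 + 7088·45477
1 = 7088·147403 − 20501·50963
So 50963·(-20501) ≡ 1 (mod 147403), giving 50963⁻¹ ≡ 126902.
x ≡ 50963⁻¹·95796 ≡ 126902·95796 ≡ 83776 (mod 147403).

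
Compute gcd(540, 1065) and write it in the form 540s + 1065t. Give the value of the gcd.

15

Apply Euclid's algorithm to 1065 and 540:
1065 = 1×540 + 525
540 = 1×525 + 15
525 = 35×15 + 0
gcd(540, 1065) = 15.
Back-substituting:
15 = 540 − 525
15 = −1065 + 2·540
So 15 = (-1)·1065 + (2)·540.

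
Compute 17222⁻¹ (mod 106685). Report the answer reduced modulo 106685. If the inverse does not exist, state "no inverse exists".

85208

Apply the Euclidean algorithm to 106685 and 17222:
106685 = 6·17222 + 3353
17222 = 5·3353 + 457
3353 = 7·457 + 154
457 = 2·154 + 149
154 = 1·149 + 5
149 = 29·5 + 4
5 = 1·4 + 1
4 = 4·1 + 0
The gcd is 1. Working backward:
1 = 5 − 4
1 = −149 + 30·5
1 = 30·154 − 31·149
1 = −31·457 + 92·154
1 = 92·3353 − 675·457
1 = −675·17222 + 3467·3353
1 = 3467·106685 − 21477·17222
Hence 17222⁻¹ ≡ -21477 ≡ 85208 (mod 106685).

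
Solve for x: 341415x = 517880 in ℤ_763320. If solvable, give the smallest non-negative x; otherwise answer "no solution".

gcd(341415, 763320):
763320 = 2*341415 + 80490
341415 = 4*80490 + 19455
80490 = 4*19455 + 2670
19455 = 7*2670 + 765
2670 = 3*765 + 375
765 = 2*375 + 15
375 = 25*15 + 0
gcd = 15, but 15 ∤ 517880, so the congruence has no solution.

no solution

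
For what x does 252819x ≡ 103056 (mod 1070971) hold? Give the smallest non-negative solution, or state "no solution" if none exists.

500252

First find gcd(252819, 1070971):
1070971 = 4·252819 + 59695
252819 = 4·59695 + 14039
59695 = 4·14039 + 3539
14039 = 3·3539 + 3422
3539 = 1·3422 + 117
3422 = 29·117 + 29
117 = 4·29 + 1
29 = 29·1 + 0
gcd = 1, so a unique solution mod 1070971 exists.
Back-substitute for the Bézout coefficients:
1 = 117 − 4·29
1 = −4·3422 + 117·117
1 = 117·3539 − 121·3422
1 = −121·14039 + 480·3539
1 = 480·59695 − 2041·14039
1 = −2041·252819 + 8644·59695
1 = 8644·1070971 − 36617·252819
So 252819·(-36617) ≡ 1 (mod 1070971), giving 252819⁻¹ ≡ 1034354.
x ≡ 252819⁻¹·103056 ≡ 1034354·103056 ≡ 500252 (mod 1070971).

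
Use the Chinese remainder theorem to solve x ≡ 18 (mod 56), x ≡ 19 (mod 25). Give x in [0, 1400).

1194

Write x = 18 + 56·k. Then 56·k ≡ 19 − 18 ≡ 1 (mod 25).
Need 56⁻¹ mod 25. Extended Euclid on (25, 6):
25 = 4*6 + 1
6 = 6*1 + 0
Back-substitute:
1 = 25 − 4·6
56⁻¹ ≡ 21 (mod 25), so k ≡ 21·1 ≡ 21 (mod 25).
x = 18 + 56·21 = 1194.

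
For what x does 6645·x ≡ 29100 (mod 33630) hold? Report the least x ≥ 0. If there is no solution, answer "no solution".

222

First find gcd(6645, 33630):
33630 = 5*6645 + 405
6645 = 16*405 + 165
405 = 2*165 + 75
165 = 2*75 + 15
75 = 5*15 + 0
gcd = 15 and 15 | 29100, so solutions exist. Divide through by 15: 443x ≡ 1940 (mod 2242).
Now find 443⁻¹ mod 2242:
2242 = 5·443 + 27
443 = 16·27 + 11
27 = 2·11 + 5
11 = 2·5 + 1
5 = 5·1 + 0
Back-substitute:
1 = 11 − 2·5
1 = −2·27 + 5·11
1 = 5·443 − 82·27
1 = −82·2242 + 415·443
So 443⁻¹ ≡ 415 (mod 2242).
Then x ≡ 415·1940 ≡ 222 (mod 2242); the smallest non-negative solution is x = 222.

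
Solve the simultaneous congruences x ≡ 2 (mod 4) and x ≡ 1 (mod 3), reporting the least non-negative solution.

10

Write x = 2 + 4·k. Then 4·k ≡ 1 − 2 ≡ 2 (mod 3).
Need 4⁻¹ mod 3. Extended Euclid on (3, 1):
3 = 3×1 + 0
4⁻¹ ≡ 1 (mod 3), so k ≡ 1·2 ≡ 2 (mod 3).
x = 2 + 4·2 = 10.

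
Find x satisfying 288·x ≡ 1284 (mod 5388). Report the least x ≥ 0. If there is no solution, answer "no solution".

First find gcd(288, 5388):
5388 = 18·288 + 204
288 = 1·204 + 84
204 = 2·84 + 36
84 = 2·36 + 12
36 = 3·12 + 0
gcd = 12 and 12 | 1284, so solutions exist. Divide through by 12: 24x ≡ 107 (mod 449).
Now find 24⁻¹ mod 449:
449 = 18*24 + 17
24 = 1*17 + 7
17 = 2*7 + 3
7 = 2*3 + 1
3 = 3*1 + 0
Back-substitute:
1 = 7 − 2·3
1 = −2·17 + 5·7
1 = 5·24 − 7·17
1 = −7·449 + 131·24
So 24⁻¹ ≡ 131 (mod 449).
Then x ≡ 131·107 ≡ 98 (mod 449); the smallest non-negative solution is x = 98.

98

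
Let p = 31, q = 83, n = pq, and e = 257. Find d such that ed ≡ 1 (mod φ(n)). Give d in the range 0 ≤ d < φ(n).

2393

φ(n) = (p−1)(q−1) = 30·82 = 2460.
Need d with 257·d ≡ 1 (mod 2460). Apply the extended Euclidean algorithm:
2460 = 9·257 + 147
257 = 1·147 + 110
147 = 1·110 + 37
110 = 2·37 + 36
37 = 1·36 + 1
36 = 36·1 + 0
Back-substitute:
1 = 37 − 36
1 = −110 + 3·37
1 = 3·147 − 4·110
1 = −4·257 + 7·147
1 = 7·2460 − 67·257
So 257·(-67) ≡ 1 (mod 2460), hence d ≡ -67 ≡ 2393 (mod 2460).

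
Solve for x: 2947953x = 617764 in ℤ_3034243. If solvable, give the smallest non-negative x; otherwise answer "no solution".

2097063

First find gcd(2947953, 3034243):
3034243 = 1×2947953 + 86290
2947953 = 34×86290 + 14093
86290 = 6×14093 + 1732
14093 = 8×1732 + 237
1732 = 7×237 + 73
237 = 3×73 + 18
73 = 4×18 + 1
18 = 18×1 + 0
gcd = 1, so a unique solution mod 3034243 exists.
Back-substitute for the Bézout coefficients:
1 = 73 − 4·18
1 = −4·237 + 13·73
1 = 13·1732 − 95·237
1 = −95·14093 + 773·1732
1 = 773·86290 − 4733·14093
1 = −4733·2947953 + 161695·86290
1 = 161695·3034243 − 166428·2947953
So 2947953·(-166428) ≡ 1 (mod 3034243), giving 2947953⁻¹ ≡ 2867815.
x ≡ 2947953⁻¹·617764 ≡ 2867815·617764 ≡ 2097063 (mod 3034243).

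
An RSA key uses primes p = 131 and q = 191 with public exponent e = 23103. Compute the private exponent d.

φ(n) = (p−1)(q−1) = 130·190 = 24700.
Need d with 23103·d ≡ 1 (mod 24700). Apply the extended Euclidean algorithm:
24700 = 1*23103 + 1597
23103 = 14*1597 + 745
1597 = 2*745 + 107
745 = 6*107 + 103
107 = 1*103 + 4
103 = 25*4 + 3
4 = 1*3 + 1
3 = 3*1 + 0
Back-substitute:
1 = 4 − 3
1 = −103 + 26·4
1 = 26·107 − 27·103
1 = −27·745 + 188·107
1 = 188·1597 − 403·745
1 = −403·23103 + 5830·1597
1 = 5830·24700 − 6233·23103
So 23103·(-6233) ≡ 1 (mod 24700), hence d ≡ -6233 ≡ 18467 (mod 24700).

18467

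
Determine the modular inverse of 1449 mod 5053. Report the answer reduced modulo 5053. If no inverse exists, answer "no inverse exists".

1639

gcd(5053, 1449) by repeated division:
5053 = 3×1449 + 706
1449 = 2×706 + 37
706 = 19×37 + 3
37 = 12×3 + 1
3 = 3×1 + 0
gcd = 1, so the inverse exists. Back-substitute:
1 = 37 − 12·3
1 = −12·706 + 229·37
1 = 229·1449 − 470·706
1 = −470·5053 + 1639·1449
So 1449·1639 ≡ 1 (mod 5053).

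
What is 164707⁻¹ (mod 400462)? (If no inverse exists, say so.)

Run Euclid on (400462, 164707):
400462 = 2×164707 + 71048
164707 = 2×71048 + 22611
71048 = 3×22611 + 3215
22611 = 7×3215 + 106
3215 = 30×106 + 35
106 = 3×35 + 1
35 = 35×1 + 0
The gcd is 1. Working backward:
1 = 106 − 3·35
1 = −3·3215 + 91·106
1 = 91·22611 − 640·3215
1 = −640·71048 + 2011·22611
1 = 2011·164707 − 4662·71048
1 = −4662·400462 + 11335·164707
So 164707·11335 ≡ 1 (mod 400462).

11335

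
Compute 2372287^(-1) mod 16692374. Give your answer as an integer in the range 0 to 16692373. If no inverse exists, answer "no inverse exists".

Apply the Euclidean algorithm to 16692374 and 2372287:
16692374 = 7*2372287 + 86365
2372287 = 27*86365 + 40432
86365 = 2*40432 + 5501
40432 = 7*5501 + 1925
5501 = 2*1925 + 1651
1925 = 1*1651 + 274
1651 = 6*274 + 7
274 = 39*7 + 1
7 = 7*1 + 0
Since gcd(2372287, 16692374) = 1, back-substitute to write 1 as a combination:
1 = 274 − 39·7
1 = −39·1651 + 235·274
1 = 235·1925 − 274·1651
1 = −274·5501 + 783·1925
1 = 783·40432 − 5755·5501
1 = −5755·86365 + 12293·40432
1 = 12293·2372287 − 337666·86365
1 = −337666·16692374 + 2375955·2372287
So 2372287·2375955 ≡ 1 (mod 16692374).

2375955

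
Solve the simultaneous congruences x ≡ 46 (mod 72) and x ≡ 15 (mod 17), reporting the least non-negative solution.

406

Write x = 46 + 72·k. Then 72·k ≡ 15 − 46 ≡ 3 (mod 17).
Need 72⁻¹ mod 17. Extended Euclid on (17, 4):
17 = 4·4 + 1
4 = 4·1 + 0
Back-substitute:
1 = 17 − 4·4
72⁻¹ ≡ 13 (mod 17), so k ≡ 13·3 ≡ 5 (mod 17).
x = 46 + 72·5 = 406.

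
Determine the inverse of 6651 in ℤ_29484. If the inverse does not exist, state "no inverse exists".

Compute gcd(6651, 29484):
29484 = 4*6651 + 2880
6651 = 2*2880 + 891
2880 = 3*891 + 207
891 = 4*207 + 63
207 = 3*63 + 18
63 = 3*18 + 9
18 = 2*9 + 0
gcd(6651, 29484) = 9 ≠ 1, so 6651 has no multiplicative inverse modulo 29484.

no inverse exists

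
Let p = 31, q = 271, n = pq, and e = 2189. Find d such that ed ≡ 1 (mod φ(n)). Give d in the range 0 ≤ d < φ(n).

φ(n) = (p−1)(q−1) = 30·270 = 8100.
Need d with 2189·d ≡ 1 (mod 8100). Apply the extended Euclidean algorithm:
8100 = 3×2189 + 1533
2189 = 1×1533 + 656
1533 = 2×656 + 221
656 = 2×221 + 214
221 = 1×214 + 7
214 = 30×7 + 4
7 = 1×4 + 3
4 = 1×3 + 1
3 = 3×1 + 0
Back-substitute:
1 = 4 − 3
1 = −7 + 2·4
1 = 2·214 − 61·7
1 = −61·221 + 63·214
1 = 63·656 − 187·221
1 = −187·1533 + 437·656
1 = 437·2189 − 624·1533
1 = −624·8100 + 2309·2189
So 2189·2309 ≡ 1 (mod 8100), hence d = 2309.

2309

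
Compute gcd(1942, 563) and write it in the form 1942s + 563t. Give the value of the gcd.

Apply Euclid's algorithm to 1942 and 563:
1942 = 3·563 + 253
563 = 2·253 + 57
253 = 4·57 + 25
57 = 2·25 + 7
25 = 3·7 + 4
7 = 1·4 + 3
4 = 1·3 + 1
3 = 3·1 + 0
gcd(1942, 563) = 1.
Back-substituting:
1 = 4 − 3
1 = −7 + 2·4
1 = 2·25 − 7·7
1 = −7·57 + 16·25
1 = 16·253 − 71·57
1 = −71·563 + 158·253
1 = 158·1942 − 545·563
So 1 = (158)·1942 + (-545)·563.

1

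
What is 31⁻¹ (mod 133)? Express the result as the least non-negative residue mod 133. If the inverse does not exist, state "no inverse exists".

gcd(133, 31) by repeated division:
133 = 4×31 + 9
31 = 3×9 + 4
9 = 2×4 + 1
4 = 4×1 + 0
Since gcd(31, 133) = 1, back-substitute to write 1 as a combination:
1 = 9 − 2·4
1 = −2·31 + 7·9
1 = 7·133 − 30·31
So 31·(-30) ≡ 1 (mod 133), and -30 ≡ 103 (mod 133).

103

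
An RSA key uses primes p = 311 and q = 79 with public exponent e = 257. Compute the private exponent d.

3293

φ(n) = (p−1)(q−1) = 310·78 = 24180.
Need d with 257·d ≡ 1 (mod 24180). Apply the extended Euclidean algorithm:
24180 = 94*257 + 22
257 = 11*22 + 15
22 = 1*15 + 7
15 = 2*7 + 1
7 = 7*1 + 0
Back-substitute:
1 = 15 − 2·7
1 = −2·22 + 3·15
1 = 3·257 − 35·22
1 = −35·24180 + 3293·257
So 257·3293 ≡ 1 (mod 24180), hence d = 3293.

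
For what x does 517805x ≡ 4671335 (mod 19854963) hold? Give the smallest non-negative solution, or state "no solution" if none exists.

First find gcd(517805, 19854963):
19854963 = 38×517805 + 178373
517805 = 2×178373 + 161059
178373 = 1×161059 + 17314
161059 = 9×17314 + 5233
17314 = 3×5233 + 1615
5233 = 3×1615 + 388
1615 = 4×388 + 63
388 = 6×63 + 10
63 = 6×10 + 3
10 = 3×3 + 1
3 = 3×1 + 0
gcd = 1, so a unique solution mod 19854963 exists.
Back-substitute for the Bézout coefficients:
1 = 10 − 3·3
1 = −3·63 + 19·10
1 = 19·388 − 117·63
1 = −117·1615 + 487·388
1 = 487·5233 − 1578·1615
1 = −1578·17314 + 5221·5233
1 = 5221·161059 − 48567·17314
1 = −48567·178373 + 53788·161059
1 = 53788·517805 − 156143·178373
1 = −156143·19854963 + 5987222·517805
So 517805·(5987222) ≡ 1 (mod 19854963), giving 517805⁻¹ ≡ 5987222.
x ≡ 517805⁻¹·4671335 ≡ 5987222·4671335 ≡ 3295717 (mod 19854963).

3295717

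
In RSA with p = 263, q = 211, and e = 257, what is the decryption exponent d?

7493

φ(n) = (p−1)(q−1) = 262·210 = 55020.
Need d with 257·d ≡ 1 (mod 55020). Apply the extended Euclidean algorithm:
55020 = 214×257 + 22
257 = 11×22 + 15
22 = 1×15 + 7
15 = 2×7 + 1
7 = 7×1 + 0
Back-substitute:
1 = 15 − 2·7
1 = −2·22 + 3·15
1 = 3·257 − 35·22
1 = −35·55020 + 7493·257
So 257·7493 ≡ 1 (mod 55020), hence d = 7493.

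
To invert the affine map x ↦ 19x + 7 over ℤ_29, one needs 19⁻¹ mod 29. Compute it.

26

Run Euclid on (29, 19):
29 = 1×19 + 10
19 = 1×10 + 9
10 = 1×9 + 1
9 = 9×1 + 0
Since gcd(19, 29) = 1, back-substitute to write 1 as a combination:
1 = 10 − 9
1 = −19 + 2·10
1 = 2·29 − 3·19
Hence 19⁻¹ ≡ -3 ≡ 26 (mod 29).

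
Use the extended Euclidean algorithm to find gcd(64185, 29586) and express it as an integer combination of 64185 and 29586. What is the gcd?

3

Repeated division:
64185 = 2*29586 + 5013
29586 = 5*5013 + 4521
5013 = 1*4521 + 492
4521 = 9*492 + 93
492 = 5*93 + 27
93 = 3*27 + 12
27 = 2*12 + 3
12 = 4*3 + 0
gcd(64185, 29586) = 3.
Back-substituting:
3 = 27 − 2·12
3 = −2·93 + 7·27
3 = 7·492 − 37·93
3 = −37·4521 + 340·492
3 = 340·5013 − 377·4521
3 = −377·29586 + 2225·5013
3 = 2225·64185 − 4827·29586
So 3 = (2225)·64185 + (-4827)·29586.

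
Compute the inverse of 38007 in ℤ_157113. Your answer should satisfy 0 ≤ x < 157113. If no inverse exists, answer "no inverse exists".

no inverse exists

Compute gcd(38007, 157113):
157113 = 4*38007 + 5085
38007 = 7*5085 + 2412
5085 = 2*2412 + 261
2412 = 9*261 + 63
261 = 4*63 + 9
63 = 7*9 + 0
Since gcd = 9 > 1, 38007 is not a unit mod 157113.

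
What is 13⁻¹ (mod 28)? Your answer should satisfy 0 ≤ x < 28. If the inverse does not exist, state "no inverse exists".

13

Run Euclid on (28, 13):
28 = 2×13 + 2
13 = 6×2 + 1
2 = 2×1 + 0
The gcd is 1. Working backward:
1 = 13 − 6·2
1 = −6·28 + 13·13
So 13·13 ≡ 1 (mod 28).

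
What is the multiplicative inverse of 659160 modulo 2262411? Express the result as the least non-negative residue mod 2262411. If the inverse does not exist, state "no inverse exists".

Compute gcd(659160, 2262411):
2262411 = 3×659160 + 284931
659160 = 2×284931 + 89298
284931 = 3×89298 + 17037
89298 = 5×17037 + 4113
17037 = 4×4113 + 585
4113 = 7×585 + 18
585 = 32×18 + 9
18 = 2×9 + 0
The gcd is 9, not 1, hence no inverse exists.

no inverse exists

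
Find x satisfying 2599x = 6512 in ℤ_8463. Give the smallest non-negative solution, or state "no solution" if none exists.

First find gcd(2599, 8463):
8463 = 3·2599 + 666
2599 = 3·666 + 601
666 = 1·601 + 65
601 = 9·65 + 16
65 = 4·16 + 1
16 = 16·1 + 0
gcd = 1, so a unique solution mod 8463 exists.
Back-substitute for the Bézout coefficients:
1 = 65 − 4·16
1 = −4·601 + 37·65
1 = 37·666 − 41·601
1 = −41·2599 + 160·666
1 = 160·8463 − 521·2599
So 2599·(-521) ≡ 1 (mod 8463), giving 2599⁻¹ ≡ 7942.
x ≡ 2599⁻¹·6512 ≡ 7942·6512 ≡ 911 (mod 8463).

911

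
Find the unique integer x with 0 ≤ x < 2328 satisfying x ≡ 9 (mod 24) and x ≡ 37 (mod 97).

Write x = 9 + 24·k. Then 24·k ≡ 37 − 9 ≡ 28 (mod 97).
Need 24⁻¹ mod 97. Extended Euclid on (97, 24):
97 = 4×24 + 1
24 = 24×1 + 0
Back-substitute:
1 = 97 − 4·24
24⁻¹ ≡ 93 (mod 97), so k ≡ 93·28 ≡ 82 (mod 97).
x = 9 + 24·82 = 1977.

1977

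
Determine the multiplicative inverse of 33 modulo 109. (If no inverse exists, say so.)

gcd(109, 33) by repeated division:
109 = 3*33 + 10
33 = 3*10 + 3
10 = 3*3 + 1
3 = 3*1 + 0
The gcd is 1. Working backward:
1 = 10 − 3·3
1 = −3·33 + 10·10
1 = 10·109 − 33·33
Hence 33⁻¹ ≡ -33 ≡ 76 (mod 109).

76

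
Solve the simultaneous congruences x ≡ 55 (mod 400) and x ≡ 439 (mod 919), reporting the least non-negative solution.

Write x = 55 + 400·k. Then 400·k ≡ 439 − 55 ≡ 384 (mod 919).
Need 400⁻¹ mod 919. Extended Euclid on (919, 400):
919 = 2·400 + 119
400 = 3·119 + 43
119 = 2·43 + 33
43 = 1·33 + 10
33 = 3·10 + 3
10 = 3·3 + 1
3 = 3·1 + 0
Back-substitute:
1 = 10 − 3·3
1 = −3·33 + 10·10
1 = 10·43 − 13·33
1 = −13·119 + 36·43
1 = 36·400 − 121·119
1 = −121·919 + 278·400
400⁻¹ ≡ 278 (mod 919), so k ≡ 278·384 ≡ 148 (mod 919).
x = 55 + 400·148 = 59255.

59255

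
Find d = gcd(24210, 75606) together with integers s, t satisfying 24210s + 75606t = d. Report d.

6

Apply Euclid's algorithm to 75606 and 24210:
75606 = 3×24210 + 2976
24210 = 8×2976 + 402
2976 = 7×402 + 162
402 = 2×162 + 78
162 = 2×78 + 6
78 = 13×6 + 0
gcd(24210, 75606) = 6.
Express as a combination:
6 = 162 − 2·78
6 = −2·402 + 5·162
6 = 5·2976 − 37·402
6 = −37·24210 + 301·2976
6 = 301·75606 − 940·24210
So 6 = (301)·75606 + (-940)·24210.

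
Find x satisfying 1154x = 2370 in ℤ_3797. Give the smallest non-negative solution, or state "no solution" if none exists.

First find gcd(1154, 3797):
3797 = 3*1154 + 335
1154 = 3*335 + 149
335 = 2*149 + 37
149 = 4*37 + 1
37 = 37*1 + 0
gcd = 1, so a unique solution mod 3797 exists.
Back-substitute for the Bézout coefficients:
1 = 149 − 4·37
1 = −4·335 + 9·149
1 = 9·1154 − 31·335
1 = −31·3797 + 102·1154
So 1154·(102) ≡ 1 (mod 3797), giving 1154⁻¹ ≡ 102.
x ≡ 1154⁻¹·2370 ≡ 102·2370 ≡ 2529 (mod 3797).

2529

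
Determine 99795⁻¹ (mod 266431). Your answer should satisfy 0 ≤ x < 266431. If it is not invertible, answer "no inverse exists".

Apply the Euclidean algorithm to 266431 and 99795:
266431 = 2*99795 + 66841
99795 = 1*66841 + 32954
66841 = 2*32954 + 933
32954 = 35*933 + 299
933 = 3*299 + 36
299 = 8*36 + 11
36 = 3*11 + 3
11 = 3*3 + 2
3 = 1*2 + 1
2 = 2*1 + 0
Since gcd(99795, 266431) = 1, back-substitute to write 1 as a combination:
1 = 3 − 2
1 = −11 + 4·3
1 = 4·36 − 13·11
1 = −13·299 + 108·36
1 = 108·933 − 337·299
1 = −337·32954 + 11903·933
1 = 11903·66841 − 24143·32954
1 = −24143·99795 + 36046·66841
1 = 36046·266431 − 96235·99795
Thus 99795·(-96235) ≡ 1 (mod 266431); reducing, -96235 mod 266431 = 170196.

170196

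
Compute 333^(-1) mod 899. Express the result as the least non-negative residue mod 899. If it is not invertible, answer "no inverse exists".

gcd(899, 333) by repeated division:
899 = 2·333 + 233
333 = 1·233 + 100
233 = 2·100 + 33
100 = 3·33 + 1
33 = 33·1 + 0
Since gcd(333, 899) = 1, back-substitute to write 1 as a combination:
1 = 100 − 3·33
1 = −3·233 + 7·100
1 = 7·333 − 10·233
1 = −10·899 + 27·333
So 333·27 ≡ 1 (mod 899).

27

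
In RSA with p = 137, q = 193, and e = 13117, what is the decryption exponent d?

19477

φ(n) = (p−1)(q−1) = 136·192 = 26112.
Need d with 13117·d ≡ 1 (mod 26112). Apply the extended Euclidean algorithm:
26112 = 1*13117 + 12995
13117 = 1*12995 + 122
12995 = 106*122 + 63
122 = 1*63 + 59
63 = 1*59 + 4
59 = 14*4 + 3
4 = 1*3 + 1
3 = 3*1 + 0
Back-substitute:
1 = 4 − 3
1 = −59 + 15·4
1 = 15·63 − 16·59
1 = −16·122 + 31·63
1 = 31·12995 − 3302·122
1 = −3302·13117 + 3333·12995
1 = 3333·26112 − 6635·13117
So 13117·(-6635) ≡ 1 (mod 26112), hence d ≡ -6635 ≡ 19477 (mod 26112).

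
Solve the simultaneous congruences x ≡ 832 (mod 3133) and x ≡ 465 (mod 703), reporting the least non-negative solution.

724555

Write x = 832 + 3133·k. Then 3133·k ≡ 465 − 832 ≡ 336 (mod 703).
Need 3133⁻¹ mod 703. Extended Euclid on (703, 321):
703 = 2*321 + 61
321 = 5*61 + 16
61 = 3*16 + 13
16 = 1*13 + 3
13 = 4*3 + 1
3 = 3*1 + 0
Back-substitute:
1 = 13 − 4·3
1 = −4·16 + 5·13
1 = 5·61 − 19·16
1 = −19·321 + 100·61
1 = 100·703 − 219·321
3133⁻¹ ≡ 484 (mod 703), so k ≡ 484·336 ≡ 231 (mod 703).
x = 832 + 3133·231 = 724555.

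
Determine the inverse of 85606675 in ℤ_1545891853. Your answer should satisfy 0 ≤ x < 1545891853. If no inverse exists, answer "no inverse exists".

Euclidean algorithm on 1545891853, 85606675:
1545891853 = 18×85606675 + 4971703
85606675 = 17×4971703 + 1087724
4971703 = 4×1087724 + 620807
1087724 = 1×620807 + 466917
620807 = 1×466917 + 153890
466917 = 3×153890 + 5247
153890 = 29×5247 + 1727
5247 = 3×1727 + 66
1727 = 26×66 + 11
66 = 6×11 + 0
gcd(85606675, 1545891853) = 11 ≠ 1, so 85606675 has no multiplicative inverse modulo 1545891853.

no inverse exists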